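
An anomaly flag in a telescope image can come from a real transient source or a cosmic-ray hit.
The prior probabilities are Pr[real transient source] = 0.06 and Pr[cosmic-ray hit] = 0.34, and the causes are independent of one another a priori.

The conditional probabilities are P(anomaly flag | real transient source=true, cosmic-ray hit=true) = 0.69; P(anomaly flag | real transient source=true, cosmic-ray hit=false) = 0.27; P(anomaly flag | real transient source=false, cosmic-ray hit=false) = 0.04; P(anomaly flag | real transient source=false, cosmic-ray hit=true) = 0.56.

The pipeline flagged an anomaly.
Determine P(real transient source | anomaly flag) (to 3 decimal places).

P(real transient source | anomaly flag) ≈ 0.108

For the numerator, keep only real transient source=true terms: 0.010692 + 0.014076 = 0.024768
Denominator P(anomaly flag): 0.04×0.94×0.66 + 0.56×0.94×0.34 + 0.27×0.06×0.66 + 0.69×0.06×0.34 = 0.228560
Posterior = 0.024768 / 0.228560 ≈ 0.108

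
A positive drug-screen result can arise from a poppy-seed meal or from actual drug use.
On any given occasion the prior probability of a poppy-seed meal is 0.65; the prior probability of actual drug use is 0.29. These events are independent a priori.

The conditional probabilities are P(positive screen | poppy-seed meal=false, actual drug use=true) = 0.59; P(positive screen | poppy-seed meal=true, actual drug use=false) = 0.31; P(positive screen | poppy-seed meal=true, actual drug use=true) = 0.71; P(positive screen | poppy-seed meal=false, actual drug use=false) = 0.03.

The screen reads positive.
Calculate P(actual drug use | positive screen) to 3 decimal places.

For the numerator, keep only actual drug use=true terms: 0.059885 + 0.133835 = 0.193720
The normalizing constant is 0.03×0.35×0.71 + 0.59×0.35×0.29 + 0.31×0.65×0.71 + 0.71×0.65×0.29 = 0.344240
Posterior = 0.193720 / 0.344240 ≈ 0.563

P(actual drug use | positive screen) ≈ 0.563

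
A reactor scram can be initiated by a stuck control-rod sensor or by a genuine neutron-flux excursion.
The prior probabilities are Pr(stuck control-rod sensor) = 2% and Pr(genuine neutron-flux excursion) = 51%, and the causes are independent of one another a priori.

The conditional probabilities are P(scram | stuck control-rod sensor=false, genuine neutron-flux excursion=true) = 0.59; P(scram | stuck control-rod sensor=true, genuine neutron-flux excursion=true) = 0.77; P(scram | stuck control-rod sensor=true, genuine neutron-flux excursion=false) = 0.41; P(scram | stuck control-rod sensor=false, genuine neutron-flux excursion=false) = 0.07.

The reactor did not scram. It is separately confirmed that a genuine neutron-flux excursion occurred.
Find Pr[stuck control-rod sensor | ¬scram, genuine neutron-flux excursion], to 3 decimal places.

Pr[stuck control-rod sensor | ¬scram, genuine neutron-flux excursion] ≈ 0.011

P(¬scram | genuine neutron-flux excursion) = 0.41·0.98 + 0.23·0.02 = 0.401800 + 0.004600 = 0.406400
The stuck control-rod sensor-present share is 0.23·0.02 = 0.004600.
Hence the posterior is 0.004600/0.406400 ≈ 0.011.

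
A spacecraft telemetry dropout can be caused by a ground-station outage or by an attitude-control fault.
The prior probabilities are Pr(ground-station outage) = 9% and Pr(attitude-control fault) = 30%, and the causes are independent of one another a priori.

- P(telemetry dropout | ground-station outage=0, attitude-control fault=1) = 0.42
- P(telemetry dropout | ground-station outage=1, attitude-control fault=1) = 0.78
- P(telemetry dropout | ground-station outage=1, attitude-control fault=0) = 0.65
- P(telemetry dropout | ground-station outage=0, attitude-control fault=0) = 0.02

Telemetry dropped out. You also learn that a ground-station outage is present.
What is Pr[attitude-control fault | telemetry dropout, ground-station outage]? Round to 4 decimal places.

Pr[attitude-control fault | telemetry dropout, ground-station outage] ≈ 0.3396

For the numerator, keep only attitude-control fault=true terms: 0.78·0.3 = 0.234000
Denominator P(telemetry dropout | ground-station outage): 0.65·0.7 + 0.78·0.3 = 0.689000
P(attitude-control fault | telemetry dropout, ground-station outage) = 0.234000/0.689000 ≈ 0.3396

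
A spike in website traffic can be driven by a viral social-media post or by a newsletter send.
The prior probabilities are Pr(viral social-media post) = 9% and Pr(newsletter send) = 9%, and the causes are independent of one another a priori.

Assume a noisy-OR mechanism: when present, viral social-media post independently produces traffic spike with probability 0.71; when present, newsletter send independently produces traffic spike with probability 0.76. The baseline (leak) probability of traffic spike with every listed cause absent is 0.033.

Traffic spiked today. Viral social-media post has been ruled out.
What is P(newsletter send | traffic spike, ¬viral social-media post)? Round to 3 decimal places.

Under noisy-OR, P(traffic spike | causes) = 1 − (1−0.033)·∏(1−qᵢ) over the active causes.
Weight on newsletter send=true, given the evidence: 0.76792×0.09 = 0.069113
Denominator P(traffic spike | ¬viral social-media post): 0.033×0.91 + 0.76792×0.09 = 0.099143
Posterior = 0.069113 / 0.099143 ≈ 0.697

P(newsletter send | traffic spike, ¬viral social-media post) ≈ 0.697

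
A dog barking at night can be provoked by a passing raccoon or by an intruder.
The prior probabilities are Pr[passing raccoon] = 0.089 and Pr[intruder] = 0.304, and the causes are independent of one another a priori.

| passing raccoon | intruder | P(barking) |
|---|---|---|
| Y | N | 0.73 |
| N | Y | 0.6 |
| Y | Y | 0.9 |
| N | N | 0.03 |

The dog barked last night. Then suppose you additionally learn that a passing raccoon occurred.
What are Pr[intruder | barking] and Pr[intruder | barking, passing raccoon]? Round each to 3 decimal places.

For the numerator, keep only intruder=true terms: 0.166166 + 0.024350 = 0.190516
The normalizing constant is 0.03*0.911*0.696 + 0.6*0.911*0.304 + 0.73*0.089*0.696 + 0.9*0.089*0.304 = 0.254757
P(intruder | barking) = 0.190516/0.254757 ≈ 0.748

Now condition on the additional information:
Enumerate both values of intruder and weight by the priors:
  P(barking | passing raccoon) = 0.73×0.696 + 0.9×0.304
        = 0.508080 + 0.273600 = 0.781680
Configurations with intruder contribute 0.273600, so
  P(intruder | barking, passing raccoon) = 0.273600 / 0.781680 ≈ 0.350
This is intercausal reasoning (explaining away): once passing raccoon accounts for the barking, intruder becomes less likely.

Pr[intruder | barking] ≈ 0.748; Pr[intruder | barking, passing raccoon] ≈ 0.350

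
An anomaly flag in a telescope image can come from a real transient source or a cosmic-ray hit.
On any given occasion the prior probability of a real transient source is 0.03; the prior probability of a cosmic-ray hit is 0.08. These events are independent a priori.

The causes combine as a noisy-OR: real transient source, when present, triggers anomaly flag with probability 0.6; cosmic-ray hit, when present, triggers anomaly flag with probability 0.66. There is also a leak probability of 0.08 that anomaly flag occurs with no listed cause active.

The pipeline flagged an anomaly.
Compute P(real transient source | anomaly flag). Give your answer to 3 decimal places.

P(real transient source | anomaly flag) ≈ 0.135

Under noisy-OR, P(anomaly flag | causes) = 1 − (1−0.08)·∏(1−qᵢ) over the active causes.
Numerator (weight on configurations with real transient source): 0.017443 + 0.002100 = 0.019543
Normalizer over all consistent configurations: 0.08×0.97×0.92 + 0.6872×0.97×0.08 + 0.632×0.03×0.92 + 0.87488×0.03×0.08 = 0.144262
P(real transient source | anomaly flag) = 0.019543/0.144262 ≈ 0.135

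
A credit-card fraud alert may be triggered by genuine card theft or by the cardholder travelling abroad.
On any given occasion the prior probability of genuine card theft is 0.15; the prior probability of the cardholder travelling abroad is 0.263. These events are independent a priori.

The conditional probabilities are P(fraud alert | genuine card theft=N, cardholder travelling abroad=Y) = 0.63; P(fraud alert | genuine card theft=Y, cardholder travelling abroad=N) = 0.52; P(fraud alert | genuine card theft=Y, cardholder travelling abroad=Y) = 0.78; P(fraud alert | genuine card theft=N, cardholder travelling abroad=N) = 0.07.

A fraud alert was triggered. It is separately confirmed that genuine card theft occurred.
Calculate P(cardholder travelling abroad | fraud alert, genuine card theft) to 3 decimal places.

P(cardholder travelling abroad | fraud alert, genuine card theft) ≈ 0.349

P(fraud alert | genuine card theft) = 0.52×0.737 + 0.78×0.263 = 0.383240 + 0.205140 = 0.588380
The cardholder travelling abroad-present share is 0.78×0.263 = 0.205140.
So P(cardholder travelling abroad | fraud alert, genuine card theft) = 0.205140/0.588380 ≈ 0.349.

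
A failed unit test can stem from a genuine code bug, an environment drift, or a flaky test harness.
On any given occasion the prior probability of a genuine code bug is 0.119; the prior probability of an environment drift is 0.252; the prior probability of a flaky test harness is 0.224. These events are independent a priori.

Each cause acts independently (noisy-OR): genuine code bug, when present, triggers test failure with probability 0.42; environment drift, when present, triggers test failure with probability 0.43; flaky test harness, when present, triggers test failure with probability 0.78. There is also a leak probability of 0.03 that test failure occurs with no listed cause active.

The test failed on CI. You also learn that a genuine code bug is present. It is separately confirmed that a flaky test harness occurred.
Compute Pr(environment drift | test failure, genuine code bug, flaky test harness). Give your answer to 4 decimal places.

Pr(environment drift | test failure, genuine code bug, flaky test harness) ≈ 0.2633

Under noisy-OR, P(test failure | causes) = 1 − (1−0.03)·∏(1−qᵢ) over the active causes.
P(test failure | genuine code bug, flaky test harness) = 0.876228·0.748 + 0.92945·0.252 = 0.655419 + 0.234221 = 0.889640
Of this, 0.234221 comes from 0.92945·0.252 (the environment drift=true cases).
Hence the posterior is 0.234221/0.889640 ≈ 0.2633.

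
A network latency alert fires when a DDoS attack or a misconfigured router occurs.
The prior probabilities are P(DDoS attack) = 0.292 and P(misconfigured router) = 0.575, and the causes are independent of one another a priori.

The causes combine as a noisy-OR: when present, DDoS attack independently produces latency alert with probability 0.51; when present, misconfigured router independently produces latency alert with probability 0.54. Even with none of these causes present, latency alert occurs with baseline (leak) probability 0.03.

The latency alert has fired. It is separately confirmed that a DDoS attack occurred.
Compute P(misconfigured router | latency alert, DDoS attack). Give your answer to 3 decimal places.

P(misconfigured router | latency alert, DDoS attack) ≈ 0.668

Under noisy-OR, P(latency alert | causes) = 1 − (1−0.03)·∏(1−qᵢ) over the active causes.
P(latency alert | DDoS attack) = 0.5247·0.425 + 0.781362·0.575 = 0.222998 + 0.449283 = 0.672281
Restricting to configurations with misconfigured router present: 0.781362·0.575 = 0.449283.
P(misconfigured router | latency alert, DDoS attack) = 0.449283 / 0.672281 ≈ 0.668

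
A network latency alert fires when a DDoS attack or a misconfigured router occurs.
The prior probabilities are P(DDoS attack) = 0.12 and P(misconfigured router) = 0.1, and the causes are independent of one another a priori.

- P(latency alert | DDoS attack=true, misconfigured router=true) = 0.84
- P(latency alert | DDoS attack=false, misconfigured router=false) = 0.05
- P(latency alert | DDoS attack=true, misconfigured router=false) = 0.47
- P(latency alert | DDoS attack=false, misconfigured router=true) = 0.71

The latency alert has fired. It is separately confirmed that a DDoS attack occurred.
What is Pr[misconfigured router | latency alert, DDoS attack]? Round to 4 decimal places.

Pr[misconfigured router | latency alert, DDoS attack] ≈ 0.1657

Sum P(latency alert|·) weighted by the priors over both values of misconfigured router:
  P(latency alert | DDoS attack) = 0.47×0.9 + 0.84×0.1
        = 0.423000 + 0.084000 = 0.507000
The terms with misconfigured router present sum to 0.084000, so
  P(misconfigured router | latency alert, DDoS attack) = 0.084000 / 0.507000 ≈ 0.1657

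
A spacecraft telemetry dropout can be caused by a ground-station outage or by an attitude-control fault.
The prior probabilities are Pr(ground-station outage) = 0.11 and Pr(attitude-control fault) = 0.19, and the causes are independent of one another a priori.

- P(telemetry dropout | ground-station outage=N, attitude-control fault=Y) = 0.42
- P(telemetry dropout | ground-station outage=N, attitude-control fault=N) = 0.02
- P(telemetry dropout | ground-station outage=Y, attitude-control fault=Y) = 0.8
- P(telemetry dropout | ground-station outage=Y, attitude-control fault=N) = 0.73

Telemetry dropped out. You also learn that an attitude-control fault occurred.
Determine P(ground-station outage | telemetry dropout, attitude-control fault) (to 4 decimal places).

P(ground-station outage | telemetry dropout, attitude-control fault) ≈ 0.1906

Sum P(telemetry dropout|·) weighted by the priors over both values of ground-station outage:
  P(telemetry dropout | attitude-control fault) = 0.42×0.89 + 0.8×0.11
        = 0.373800 + 0.088000 = 0.461800
The terms with ground-station outage present sum to 0.088000, so
  P(ground-station outage | telemetry dropout, attitude-control fault) = 0.088000 / 0.461800 ≈ 0.1906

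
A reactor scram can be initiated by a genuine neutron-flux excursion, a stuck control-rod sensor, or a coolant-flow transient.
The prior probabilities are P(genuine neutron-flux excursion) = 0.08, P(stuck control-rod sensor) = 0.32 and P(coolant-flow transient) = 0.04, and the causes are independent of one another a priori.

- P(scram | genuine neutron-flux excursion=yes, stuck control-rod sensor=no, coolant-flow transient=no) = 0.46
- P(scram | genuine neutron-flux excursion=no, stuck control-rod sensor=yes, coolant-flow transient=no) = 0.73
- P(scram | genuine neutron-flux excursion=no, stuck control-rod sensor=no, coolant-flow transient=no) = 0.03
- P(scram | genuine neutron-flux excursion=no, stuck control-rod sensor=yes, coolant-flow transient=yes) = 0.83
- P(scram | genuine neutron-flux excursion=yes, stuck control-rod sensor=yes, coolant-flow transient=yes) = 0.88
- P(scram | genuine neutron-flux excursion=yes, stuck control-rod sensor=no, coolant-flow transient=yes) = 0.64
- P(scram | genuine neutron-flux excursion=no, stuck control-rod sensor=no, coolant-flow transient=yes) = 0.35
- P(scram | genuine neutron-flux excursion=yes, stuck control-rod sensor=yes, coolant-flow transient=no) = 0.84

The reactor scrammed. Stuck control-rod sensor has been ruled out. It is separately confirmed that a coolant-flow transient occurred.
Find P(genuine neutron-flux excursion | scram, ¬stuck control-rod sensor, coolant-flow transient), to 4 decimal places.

P(genuine neutron-flux excursion | scram, ¬stuck control-rod sensor, coolant-flow transient) ≈ 0.1372

Weight on genuine neutron-flux excursion=true, given the evidence: 0.64·0.08 = 0.051200
Denominator P(scram | ¬stuck control-rod sensor, coolant-flow transient): 0.35·0.92 + 0.64·0.08 = 0.373200
P(genuine neutron-flux excursion | scram, ¬stuck control-rod sensor, coolant-flow transient) = 0.051200/0.373200 ≈ 0.1372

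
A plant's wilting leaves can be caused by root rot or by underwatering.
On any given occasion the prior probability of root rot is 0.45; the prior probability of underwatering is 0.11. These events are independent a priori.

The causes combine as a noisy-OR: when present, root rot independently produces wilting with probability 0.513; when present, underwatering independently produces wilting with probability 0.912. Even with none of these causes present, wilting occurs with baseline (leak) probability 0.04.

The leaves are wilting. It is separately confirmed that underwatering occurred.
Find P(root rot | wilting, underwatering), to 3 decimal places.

P(root rot | wilting, underwatering) ≈ 0.461

Under noisy-OR, P(wilting | causes) = 1 − (1−0.04)·∏(1−qᵢ) over the active causes.
Numerator (weight on configurations with root rot): 0.958858*0.45 = 0.431486
Denominator P(wilting | underwatering): 0.91552*0.55 + 0.958858*0.45 = 0.935022
P(root rot | wilting, underwatering) = 0.431486/0.935022 ≈ 0.461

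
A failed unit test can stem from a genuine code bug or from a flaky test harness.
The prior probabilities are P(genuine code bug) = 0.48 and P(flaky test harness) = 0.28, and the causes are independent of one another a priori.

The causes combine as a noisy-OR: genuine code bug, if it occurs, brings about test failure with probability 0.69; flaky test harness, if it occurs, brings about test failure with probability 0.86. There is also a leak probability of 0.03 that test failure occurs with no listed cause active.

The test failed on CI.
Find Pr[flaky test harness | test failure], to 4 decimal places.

Under noisy-OR, P(test failure | causes) = 1 − (1−0.03)·∏(1−qᵢ) over the active causes.
For the numerator, keep only flaky test harness=true terms: 0.125828 + 0.128742 = 0.254570
Normalizer over all consistent configurations: 0.03×0.52×0.72 + 0.8642×0.52×0.28 + 0.6993×0.48×0.72 + 0.957902×0.48×0.28 = 0.507480
P(flaky test harness | test failure) = 0.254570/0.507480 ≈ 0.5016

Pr[flaky test harness | test failure] ≈ 0.5016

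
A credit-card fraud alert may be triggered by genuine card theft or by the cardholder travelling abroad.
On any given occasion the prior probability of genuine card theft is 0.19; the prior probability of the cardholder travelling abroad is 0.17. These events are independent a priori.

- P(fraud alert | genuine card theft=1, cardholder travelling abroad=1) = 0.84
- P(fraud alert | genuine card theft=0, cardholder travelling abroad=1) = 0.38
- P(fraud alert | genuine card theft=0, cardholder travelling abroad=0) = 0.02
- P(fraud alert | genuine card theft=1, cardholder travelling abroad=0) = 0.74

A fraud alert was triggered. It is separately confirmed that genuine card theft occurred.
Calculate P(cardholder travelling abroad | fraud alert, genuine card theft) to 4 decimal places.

P(cardholder travelling abroad | fraud alert, genuine card theft) ≈ 0.1886

Enumerate both values of cardholder travelling abroad and weight by the priors:
  P(fraud alert | genuine card theft) = 0.74·0.83 + 0.84·0.17
        = 0.614200 + 0.142800 = 0.757000
The terms with cardholder travelling abroad present sum to 0.142800, so
  P(cardholder travelling abroad | fraud alert, genuine card theft) = 0.142800 / 0.757000 ≈ 0.1886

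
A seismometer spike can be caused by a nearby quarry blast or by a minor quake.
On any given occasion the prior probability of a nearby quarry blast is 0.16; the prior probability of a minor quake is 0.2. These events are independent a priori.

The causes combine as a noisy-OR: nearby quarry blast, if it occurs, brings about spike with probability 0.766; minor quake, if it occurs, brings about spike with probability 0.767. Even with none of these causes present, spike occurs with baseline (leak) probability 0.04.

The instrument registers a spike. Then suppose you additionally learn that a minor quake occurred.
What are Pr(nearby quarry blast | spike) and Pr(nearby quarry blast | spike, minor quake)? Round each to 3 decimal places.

Under noisy-OR, P(spike | causes) = 1 − (1−0.04)·∏(1−qᵢ) over the active causes.
P(spike) = 0.04*0.84*0.8 + 0.77632*0.84*0.2 + 0.77536*0.16*0.8 + 0.947659*0.16*0.2 = 0.026880 + 0.130422 + 0.099246 + 0.030325 = 0.286873
The nearby quarry blast-present share is 0.099246 + 0.030325 = 0.129571.
P(nearby quarry blast | spike) = 0.129571 / 0.286873 ≈ 0.452

Now condition on the additional information:
Numerator (weight on configurations with nearby quarry blast): 0.947659·0.16 = 0.151625
The normalizing constant is 0.77632·0.84 + 0.947659·0.16 = 0.803734
P(nearby quarry blast | spike, minor quake) = 0.151625/0.803734 ≈ 0.189

Pr(nearby quarry blast | spike) ≈ 0.452; Pr(nearby quarry blast | spike, minor quake) ≈ 0.189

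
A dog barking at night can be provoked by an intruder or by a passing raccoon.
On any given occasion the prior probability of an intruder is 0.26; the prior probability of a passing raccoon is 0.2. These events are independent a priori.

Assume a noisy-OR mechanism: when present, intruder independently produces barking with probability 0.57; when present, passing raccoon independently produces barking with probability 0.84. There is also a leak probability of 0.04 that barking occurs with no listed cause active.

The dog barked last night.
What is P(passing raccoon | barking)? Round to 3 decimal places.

P(passing raccoon | barking) ≈ 0.544

Under noisy-OR, P(barking | causes) = 1 − (1−0.04)·∏(1−qᵢ) over the active causes.
For the numerator, keep only passing raccoon=true terms: 0.125267 + 0.048566 = 0.173833
Normalizer over all consistent configurations: 0.04*0.74*0.8 + 0.8464*0.74*0.2 + 0.5872*0.26*0.8 + 0.933952*0.26*0.2 = 0.319651
P(passing raccoon | barking) = 0.173833/0.319651 ≈ 0.544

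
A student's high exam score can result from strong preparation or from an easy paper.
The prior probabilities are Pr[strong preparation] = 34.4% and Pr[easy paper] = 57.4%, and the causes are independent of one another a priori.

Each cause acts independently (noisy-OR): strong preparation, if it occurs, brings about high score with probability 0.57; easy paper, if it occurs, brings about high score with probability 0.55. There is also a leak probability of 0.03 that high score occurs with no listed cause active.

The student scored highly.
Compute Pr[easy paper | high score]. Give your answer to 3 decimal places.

Pr[easy paper | high score] ≈ 0.799

Under noisy-OR, P(high score | causes) = 1 − (1−0.03)·∏(1−qᵢ) over the active causes.
By total probability over the 4 (strong preparation, easy paper) configurations:
  P(high score) = 0.03*0.656*0.426 + 0.5635*0.656*0.574 + 0.5829*0.344*0.426 + 0.812305*0.344*0.574
        = 0.008384 + 0.212183 + 0.085420 + 0.160394 = 0.466381
Keeping only the easy paper-present terms gives 0.372577, so
  P(easy paper | high score) = 0.372577 / 0.466381 ≈ 0.799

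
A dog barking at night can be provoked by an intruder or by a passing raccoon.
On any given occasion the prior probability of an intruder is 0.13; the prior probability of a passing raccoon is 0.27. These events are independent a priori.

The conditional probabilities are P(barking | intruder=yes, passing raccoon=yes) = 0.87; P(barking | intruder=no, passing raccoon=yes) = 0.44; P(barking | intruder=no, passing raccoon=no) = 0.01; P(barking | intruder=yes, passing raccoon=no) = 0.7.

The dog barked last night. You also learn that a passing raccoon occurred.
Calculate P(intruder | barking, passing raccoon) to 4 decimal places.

P(intruder | barking, passing raccoon) ≈ 0.2281

By total probability over both values of intruder:
  P(barking | passing raccoon) = 0.44×0.87 + 0.87×0.13
        = 0.382800 + 0.113100 = 0.495900
Configurations with intruder contribute 0.113100, so
  P(intruder | barking, passing raccoon) = 0.113100 / 0.495900 ≈ 0.2281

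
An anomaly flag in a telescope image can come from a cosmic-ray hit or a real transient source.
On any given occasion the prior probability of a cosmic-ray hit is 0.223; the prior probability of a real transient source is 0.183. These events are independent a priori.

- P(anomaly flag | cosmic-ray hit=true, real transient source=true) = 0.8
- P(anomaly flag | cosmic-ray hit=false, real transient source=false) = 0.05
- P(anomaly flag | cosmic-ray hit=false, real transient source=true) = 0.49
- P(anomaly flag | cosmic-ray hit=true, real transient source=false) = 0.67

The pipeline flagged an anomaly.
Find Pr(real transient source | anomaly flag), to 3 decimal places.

P(anomaly flag) = 0.05·0.777·0.817 + 0.49·0.777·0.183 + 0.67·0.223·0.817 + 0.8·0.223·0.183 = 0.031740 + 0.069674 + 0.122068 + 0.032647 = 0.256129
Restricting to configurations with real transient source present: 0.069674 + 0.032647 = 0.102321.
Hence the posterior is 0.102321/0.256129 ≈ 0.399.

Pr(real transient source | anomaly flag) ≈ 0.399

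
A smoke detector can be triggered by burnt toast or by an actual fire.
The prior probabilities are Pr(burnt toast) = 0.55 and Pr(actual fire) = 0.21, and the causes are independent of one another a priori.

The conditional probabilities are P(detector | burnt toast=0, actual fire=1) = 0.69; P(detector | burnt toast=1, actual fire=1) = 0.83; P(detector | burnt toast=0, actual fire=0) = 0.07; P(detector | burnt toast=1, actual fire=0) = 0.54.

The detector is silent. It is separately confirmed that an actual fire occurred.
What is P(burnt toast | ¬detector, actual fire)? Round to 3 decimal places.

P(burnt toast | ¬detector, actual fire) ≈ 0.401

P(¬detector | actual fire) = 0.31·0.45 + 0.17·0.55 = 0.139500 + 0.093500 = 0.233000
Of this, 0.093500 comes from 0.17·0.55 (the burnt toast=true cases).
So P(burnt toast | ¬detector, actual fire) = 0.093500/0.233000 ≈ 0.401.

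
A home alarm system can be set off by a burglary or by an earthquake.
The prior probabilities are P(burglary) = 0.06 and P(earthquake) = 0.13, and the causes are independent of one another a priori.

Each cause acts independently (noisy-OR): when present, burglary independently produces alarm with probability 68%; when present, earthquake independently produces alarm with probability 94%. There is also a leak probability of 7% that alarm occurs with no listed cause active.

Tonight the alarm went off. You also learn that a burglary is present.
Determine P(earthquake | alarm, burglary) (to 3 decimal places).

P(earthquake | alarm, burglary) ≈ 0.173

Under noisy-OR, P(alarm | causes) = 1 − (1−0.07)·∏(1−qᵢ) over the active causes.
P(alarm | burglary) = 0.7024*0.87 + 0.982144*0.13 = 0.611088 + 0.127679 = 0.738767
Restricting to configurations with earthquake present: 0.982144*0.13 = 0.127679.
Hence the posterior is 0.127679/0.738767 ≈ 0.173.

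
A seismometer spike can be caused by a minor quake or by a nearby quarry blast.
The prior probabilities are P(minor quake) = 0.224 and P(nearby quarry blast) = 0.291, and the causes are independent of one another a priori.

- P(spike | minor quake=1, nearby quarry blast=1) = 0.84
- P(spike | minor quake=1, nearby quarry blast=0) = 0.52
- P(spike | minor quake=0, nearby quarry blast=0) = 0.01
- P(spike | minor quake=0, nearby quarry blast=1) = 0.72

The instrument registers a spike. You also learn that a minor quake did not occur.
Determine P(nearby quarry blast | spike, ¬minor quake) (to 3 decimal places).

P(nearby quarry blast | spike, ¬minor quake) ≈ 0.967

Enumerate both values of nearby quarry blast and weight by the priors:
  P(spike | ¬minor quake) = 0.01·0.709 + 0.72·0.291
        = 0.007090 + 0.209520 = 0.216610
Keeping only the nearby quarry blast-present terms gives 0.209520, so
  P(nearby quarry blast | spike, ¬minor quake) = 0.209520 / 0.216610 ≈ 0.967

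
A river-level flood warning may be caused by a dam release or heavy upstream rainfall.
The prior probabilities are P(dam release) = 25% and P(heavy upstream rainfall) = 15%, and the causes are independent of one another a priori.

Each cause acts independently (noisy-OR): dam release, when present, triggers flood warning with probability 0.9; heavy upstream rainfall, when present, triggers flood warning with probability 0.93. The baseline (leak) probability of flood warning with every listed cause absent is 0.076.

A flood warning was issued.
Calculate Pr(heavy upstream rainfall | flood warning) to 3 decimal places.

Under noisy-OR, P(flood warning | causes) = 1 − (1−0.076)·∏(1−qᵢ) over the active causes.
Weight on heavy upstream rainfall=true, given the evidence: 0.105224 + 0.037257 = 0.142481
Denominator P(flood warning): 0.076·0.75·0.85 + 0.93532·0.75·0.15 + 0.9076·0.25·0.85 + 0.993532·0.25·0.15 = 0.383796
P(heavy upstream rainfall | flood warning) = 0.142481/0.383796 ≈ 0.371

Pr(heavy upstream rainfall | flood warning) ≈ 0.371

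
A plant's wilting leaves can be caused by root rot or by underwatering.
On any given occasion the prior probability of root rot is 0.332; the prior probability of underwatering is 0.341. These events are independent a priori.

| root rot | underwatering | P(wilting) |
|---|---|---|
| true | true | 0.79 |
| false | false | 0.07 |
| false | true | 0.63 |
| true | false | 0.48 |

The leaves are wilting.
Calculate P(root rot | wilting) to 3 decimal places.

P(root rot | wilting) ≈ 0.527

By total probability over the 4 (root rot, underwatering) configurations:
  P(wilting) = 0.07*0.668*0.659 + 0.63*0.668*0.341 + 0.48*0.332*0.659 + 0.79*0.332*0.341
        = 0.030815 + 0.143506 + 0.105018 + 0.089437 = 0.368776
Keeping only the root rot-present terms gives 0.194455, so
  P(root rot | wilting) = 0.194455 / 0.368776 ≈ 0.527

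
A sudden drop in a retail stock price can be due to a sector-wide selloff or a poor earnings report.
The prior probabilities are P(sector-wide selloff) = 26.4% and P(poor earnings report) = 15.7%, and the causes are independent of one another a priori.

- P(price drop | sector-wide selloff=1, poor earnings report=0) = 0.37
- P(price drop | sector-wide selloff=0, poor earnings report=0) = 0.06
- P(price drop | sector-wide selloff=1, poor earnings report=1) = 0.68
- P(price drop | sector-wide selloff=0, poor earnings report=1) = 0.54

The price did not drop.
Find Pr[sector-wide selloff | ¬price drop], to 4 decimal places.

Pr[sector-wide selloff | ¬price drop] ≈ 0.1943

Enumerate the 4 (sector-wide selloff, poor earnings report) configurations and weight by the priors:
  P(¬price drop) = 0.94·0.736·0.843 + 0.46·0.736·0.157 + 0.63·0.264·0.843 + 0.32·0.264·0.157
        = 0.583221 + 0.053154 + 0.140208 + 0.013263 = 0.789846
Keeping only the sector-wide selloff-present terms gives 0.153471, so
  P(sector-wide selloff | ¬price drop) = 0.153471 / 0.789846 ≈ 0.1943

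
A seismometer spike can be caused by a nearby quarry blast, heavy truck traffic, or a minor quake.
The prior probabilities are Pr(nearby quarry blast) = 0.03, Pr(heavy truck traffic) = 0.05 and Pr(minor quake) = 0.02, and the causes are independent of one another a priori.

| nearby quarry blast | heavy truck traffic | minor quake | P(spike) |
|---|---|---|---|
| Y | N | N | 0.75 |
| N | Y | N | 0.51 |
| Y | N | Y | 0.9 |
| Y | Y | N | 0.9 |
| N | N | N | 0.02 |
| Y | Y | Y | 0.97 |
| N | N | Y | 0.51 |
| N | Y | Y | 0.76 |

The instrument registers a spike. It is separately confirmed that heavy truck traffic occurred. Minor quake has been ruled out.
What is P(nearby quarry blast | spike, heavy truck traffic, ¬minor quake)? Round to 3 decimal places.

For the numerator, keep only nearby quarry blast=true terms: 0.9·0.03 = 0.027000
The normalizing constant is 0.51·0.97 + 0.9·0.03 = 0.521700
Posterior = 0.027000 / 0.521700 ≈ 0.052

P(nearby quarry blast | spike, heavy truck traffic, ¬minor quake) ≈ 0.052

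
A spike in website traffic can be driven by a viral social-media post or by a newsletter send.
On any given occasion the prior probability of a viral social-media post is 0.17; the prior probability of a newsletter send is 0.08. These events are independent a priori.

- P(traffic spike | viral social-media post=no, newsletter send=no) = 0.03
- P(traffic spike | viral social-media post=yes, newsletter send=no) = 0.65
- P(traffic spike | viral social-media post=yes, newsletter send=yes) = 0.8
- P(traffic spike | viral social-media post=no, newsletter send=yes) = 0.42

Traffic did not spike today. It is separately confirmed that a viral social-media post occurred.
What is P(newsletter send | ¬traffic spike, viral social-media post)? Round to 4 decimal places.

P(newsletter send | ¬traffic spike, viral social-media post) ≈ 0.0473

Numerator (weight on configurations with newsletter send): 0.2·0.08 = 0.016000
Denominator P(¬traffic spike | viral social-media post): 0.35·0.92 + 0.2·0.08 = 0.338000
Posterior = 0.016000 / 0.338000 ≈ 0.0473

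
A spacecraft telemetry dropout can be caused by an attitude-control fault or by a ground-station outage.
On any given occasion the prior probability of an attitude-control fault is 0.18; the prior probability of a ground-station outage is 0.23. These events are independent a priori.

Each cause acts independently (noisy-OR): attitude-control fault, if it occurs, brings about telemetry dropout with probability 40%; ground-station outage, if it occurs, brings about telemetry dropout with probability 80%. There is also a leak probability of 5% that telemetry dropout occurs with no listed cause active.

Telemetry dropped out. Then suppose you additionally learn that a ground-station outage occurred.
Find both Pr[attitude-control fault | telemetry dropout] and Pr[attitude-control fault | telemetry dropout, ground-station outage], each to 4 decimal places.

Pr[attitude-control fault | telemetry dropout] ≈ 0.3431; Pr[attitude-control fault | telemetry dropout, ground-station outage] ≈ 0.1936

Under noisy-OR, P(telemetry dropout | causes) = 1 − (1−0.05)·∏(1−qᵢ) over the active causes.
P(telemetry dropout) = 0.05×0.82×0.77 + 0.81×0.82×0.23 + 0.43×0.18×0.77 + 0.886×0.18×0.23 = 0.031570 + 0.152766 + 0.059598 + 0.036680 = 0.280614
Restricting to configurations with attitude-control fault present: 0.059598 + 0.036680 = 0.096278.
P(attitude-control fault | telemetry dropout) = 0.096278 / 0.280614 ≈ 0.3431

Now also conditioning on ground-station outage=true:
For the numerator, keep only attitude-control fault=true terms: 0.886×0.18 = 0.159480
Normalizer over all consistent configurations: 0.81×0.82 + 0.886×0.18 = 0.823680
P(attitude-control fault | telemetry dropout, ground-station outage) = 0.159480/0.823680 ≈ 0.1936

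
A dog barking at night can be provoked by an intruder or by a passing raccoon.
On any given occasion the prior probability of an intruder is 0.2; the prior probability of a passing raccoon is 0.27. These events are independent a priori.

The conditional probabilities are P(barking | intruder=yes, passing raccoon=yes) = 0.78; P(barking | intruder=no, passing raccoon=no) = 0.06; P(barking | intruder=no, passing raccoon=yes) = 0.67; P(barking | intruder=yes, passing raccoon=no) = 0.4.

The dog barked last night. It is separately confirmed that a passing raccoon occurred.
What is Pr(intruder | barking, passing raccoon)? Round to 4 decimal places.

For the numerator, keep only intruder=true terms: 0.78·0.2 = 0.156000
Denominator P(barking | passing raccoon): 0.67·0.8 + 0.78·0.2 = 0.692000
P(intruder | barking, passing raccoon) = 0.156000/0.692000 ≈ 0.2254

Pr(intruder | barking, passing raccoon) ≈ 0.2254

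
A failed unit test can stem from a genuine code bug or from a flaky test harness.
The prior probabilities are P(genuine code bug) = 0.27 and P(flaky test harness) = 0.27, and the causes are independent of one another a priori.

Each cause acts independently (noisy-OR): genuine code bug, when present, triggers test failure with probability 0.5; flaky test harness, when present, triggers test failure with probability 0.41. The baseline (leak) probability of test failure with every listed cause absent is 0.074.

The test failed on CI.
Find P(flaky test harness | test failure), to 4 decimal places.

P(flaky test harness | test failure) ≈ 0.4950

Under noisy-OR, P(test failure | causes) = 1 − (1−0.074)·∏(1−qᵢ) over the active causes.
By total probability over the 4 (genuine code bug, flaky test harness) configurations:
  P(test failure) = 0.074·0.73·0.73 + 0.45366·0.73·0.27 + 0.537·0.27·0.73 + 0.72683·0.27·0.27
        = 0.039435 + 0.089416 + 0.105843 + 0.052986 = 0.287680
The terms with flaky test harness present sum to 0.142402, so
  P(flaky test harness | test failure) = 0.142402 / 0.287680 ≈ 0.4950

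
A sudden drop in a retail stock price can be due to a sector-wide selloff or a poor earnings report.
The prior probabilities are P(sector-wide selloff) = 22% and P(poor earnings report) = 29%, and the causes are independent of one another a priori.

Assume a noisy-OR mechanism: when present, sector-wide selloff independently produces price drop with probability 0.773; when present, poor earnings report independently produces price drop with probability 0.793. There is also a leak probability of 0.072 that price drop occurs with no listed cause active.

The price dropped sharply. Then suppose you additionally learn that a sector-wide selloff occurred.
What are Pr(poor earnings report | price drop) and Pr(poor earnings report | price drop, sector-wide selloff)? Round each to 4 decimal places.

Pr(poor earnings report | price drop) ≈ 0.5990; Pr(poor earnings report | price drop, sector-wide selloff) ≈ 0.3311

Under noisy-OR, P(price drop | causes) = 1 − (1−0.072)·∏(1−qᵢ) over the active causes.
Weight on poor earnings report=true, given the evidence: 0.182748 + 0.061018 = 0.243766
Normalizer over all consistent configurations: 0.072*0.78*0.71 + 0.807904*0.78*0.29 + 0.789344*0.22*0.71 + 0.956394*0.22*0.29 = 0.406936
Posterior = 0.243766 / 0.406936 ≈ 0.5990

Now condition on the additional information:
For the numerator, keep only poor earnings report=true terms: 0.956394×0.29 = 0.277354
Denominator P(price drop | sector-wide selloff): 0.789344×0.71 + 0.956394×0.29 = 0.837788
Posterior = 0.277354 / 0.837788 ≈ 0.3311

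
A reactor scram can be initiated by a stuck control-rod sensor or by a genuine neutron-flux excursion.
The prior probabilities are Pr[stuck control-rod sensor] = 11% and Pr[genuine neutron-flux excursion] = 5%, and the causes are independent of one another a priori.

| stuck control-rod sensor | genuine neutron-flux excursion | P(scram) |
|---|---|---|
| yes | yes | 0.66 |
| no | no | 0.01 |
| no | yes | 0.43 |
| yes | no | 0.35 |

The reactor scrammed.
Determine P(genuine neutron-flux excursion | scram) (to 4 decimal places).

P(genuine neutron-flux excursion | scram) ≈ 0.3358

By total probability over the 4 (stuck control-rod sensor, genuine neutron-flux excursion) configurations:
  P(scram) = 0.01×0.89×0.95 + 0.43×0.89×0.05 + 0.35×0.11×0.95 + 0.66×0.11×0.05
        = 0.008455 + 0.019135 + 0.036575 + 0.003630 = 0.067795
Keeping only the genuine neutron-flux excursion-present terms gives 0.022765, so
  P(genuine neutron-flux excursion | scram) = 0.022765 / 0.067795 ≈ 0.3358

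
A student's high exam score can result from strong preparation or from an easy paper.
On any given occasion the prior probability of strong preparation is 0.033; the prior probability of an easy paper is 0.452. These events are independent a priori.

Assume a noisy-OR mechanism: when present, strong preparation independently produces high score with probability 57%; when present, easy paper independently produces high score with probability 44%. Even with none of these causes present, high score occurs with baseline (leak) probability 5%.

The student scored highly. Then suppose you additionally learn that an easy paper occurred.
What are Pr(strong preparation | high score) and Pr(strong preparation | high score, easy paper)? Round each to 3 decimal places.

Pr(strong preparation | high score) ≈ 0.088; Pr(strong preparation | high score, easy paper) ≈ 0.053

Under noisy-OR, P(high score | causes) = 1 − (1−0.05)·∏(1−qᵢ) over the active causes.
Sum P(high score|·) weighted by the priors over the 4 (strong preparation, easy paper) configurations:
  P(high score) = 0.05×0.967×0.548 + 0.468×0.967×0.452 + 0.5915×0.033×0.548 + 0.77124×0.033×0.452
        = 0.026496 + 0.204555 + 0.010697 + 0.011504 = 0.253252
Configurations with strong preparation contribute 0.022201, so
  P(strong preparation | high score) = 0.022201 / 0.253252 ≈ 0.088

With the extra evidence:
By total probability over both values of strong preparation:
  P(high score | easy paper) = 0.468*0.967 + 0.77124*0.033
        = 0.452556 + 0.025451 = 0.478007
Configurations with strong preparation contribute 0.025451, so
  P(strong preparation | high score, easy paper) = 0.025451 / 0.478007 ≈ 0.053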